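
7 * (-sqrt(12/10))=-7.67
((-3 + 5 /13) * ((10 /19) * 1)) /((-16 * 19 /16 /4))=1360 /4693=0.29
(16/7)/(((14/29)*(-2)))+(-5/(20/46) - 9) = -2241/98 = -22.87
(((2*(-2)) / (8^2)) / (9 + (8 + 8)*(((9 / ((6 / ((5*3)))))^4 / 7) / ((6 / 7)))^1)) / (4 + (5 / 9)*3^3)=-1 / 207767736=-0.00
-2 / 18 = -1 / 9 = -0.11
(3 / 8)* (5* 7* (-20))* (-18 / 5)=945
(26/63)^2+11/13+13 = 723208/51597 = 14.02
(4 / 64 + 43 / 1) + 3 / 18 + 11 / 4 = 45.98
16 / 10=8 / 5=1.60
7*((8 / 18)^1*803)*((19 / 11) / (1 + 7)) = 9709 / 18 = 539.39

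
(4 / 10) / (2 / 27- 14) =-27 / 940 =-0.03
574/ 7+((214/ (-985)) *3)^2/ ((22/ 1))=875349032/ 10672475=82.02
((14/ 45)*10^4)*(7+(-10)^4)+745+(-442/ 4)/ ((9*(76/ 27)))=42590805193/ 1368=31133629.53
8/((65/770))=1232/13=94.77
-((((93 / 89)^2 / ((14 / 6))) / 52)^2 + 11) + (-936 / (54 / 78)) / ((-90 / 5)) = 4796650311738991 / 74817863671824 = 64.11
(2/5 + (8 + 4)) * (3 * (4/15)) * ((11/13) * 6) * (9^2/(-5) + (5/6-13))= -2321528/1625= -1428.63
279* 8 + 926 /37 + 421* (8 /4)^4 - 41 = 331225 /37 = 8952.03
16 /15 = 1.07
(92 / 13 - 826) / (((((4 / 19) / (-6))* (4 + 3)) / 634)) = 2113874.44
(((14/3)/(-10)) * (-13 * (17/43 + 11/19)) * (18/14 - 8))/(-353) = 486356/4326015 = 0.11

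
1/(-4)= -1/4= -0.25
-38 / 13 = -2.92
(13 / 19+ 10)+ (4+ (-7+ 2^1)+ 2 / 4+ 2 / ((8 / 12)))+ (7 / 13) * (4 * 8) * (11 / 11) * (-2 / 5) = 15541 / 2470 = 6.29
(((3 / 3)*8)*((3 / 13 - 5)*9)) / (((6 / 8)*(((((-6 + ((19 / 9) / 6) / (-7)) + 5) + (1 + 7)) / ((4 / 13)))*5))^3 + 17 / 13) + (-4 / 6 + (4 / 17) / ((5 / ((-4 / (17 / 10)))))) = -43655609614501070366 / 56115607992180315069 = -0.78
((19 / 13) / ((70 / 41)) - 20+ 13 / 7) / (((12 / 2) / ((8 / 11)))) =-31462 / 15015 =-2.10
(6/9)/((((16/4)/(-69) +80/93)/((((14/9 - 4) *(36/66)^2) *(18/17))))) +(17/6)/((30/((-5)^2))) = 1656953/962676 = 1.72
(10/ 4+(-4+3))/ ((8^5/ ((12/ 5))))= 0.00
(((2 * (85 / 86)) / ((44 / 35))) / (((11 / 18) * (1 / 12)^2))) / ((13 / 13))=1927800 / 5203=370.52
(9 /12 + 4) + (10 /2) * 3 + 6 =103 /4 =25.75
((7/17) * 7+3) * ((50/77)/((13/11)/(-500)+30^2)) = 2500000/589048453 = 0.00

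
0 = 0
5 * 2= 10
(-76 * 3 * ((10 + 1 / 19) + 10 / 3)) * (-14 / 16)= 5341 / 2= 2670.50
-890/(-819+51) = 445/384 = 1.16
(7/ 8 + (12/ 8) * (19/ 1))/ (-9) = -235/ 72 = -3.26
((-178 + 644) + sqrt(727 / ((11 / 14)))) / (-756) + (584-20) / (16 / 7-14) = -755725 / 15498-sqrt(111958) / 8316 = -48.80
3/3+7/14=3/2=1.50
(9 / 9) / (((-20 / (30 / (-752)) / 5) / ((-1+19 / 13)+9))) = 1845 / 19552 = 0.09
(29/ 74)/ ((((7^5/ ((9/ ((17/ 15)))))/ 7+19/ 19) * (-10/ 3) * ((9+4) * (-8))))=2349/ 630333184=0.00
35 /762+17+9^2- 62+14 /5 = 148003 /3810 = 38.85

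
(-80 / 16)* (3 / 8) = -15 / 8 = -1.88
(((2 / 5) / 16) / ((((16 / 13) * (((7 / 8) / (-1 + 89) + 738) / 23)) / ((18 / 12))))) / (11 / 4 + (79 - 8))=9867 / 766349525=0.00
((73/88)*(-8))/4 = -73/44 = -1.66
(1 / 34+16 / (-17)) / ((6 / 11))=-341 / 204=-1.67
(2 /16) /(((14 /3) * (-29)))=-3 /3248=-0.00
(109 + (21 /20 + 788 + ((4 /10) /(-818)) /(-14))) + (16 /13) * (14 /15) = 2008036703 /2233140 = 899.20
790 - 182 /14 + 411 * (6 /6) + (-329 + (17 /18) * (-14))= 7612 /9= 845.78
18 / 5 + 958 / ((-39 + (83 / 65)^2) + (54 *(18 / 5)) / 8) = -38487634 / 552185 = -69.70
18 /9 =2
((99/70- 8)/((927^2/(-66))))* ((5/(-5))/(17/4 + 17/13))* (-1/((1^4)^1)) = 263692/2897370945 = 0.00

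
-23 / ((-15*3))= 23 / 45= 0.51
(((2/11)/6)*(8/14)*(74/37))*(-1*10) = -80/231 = -0.35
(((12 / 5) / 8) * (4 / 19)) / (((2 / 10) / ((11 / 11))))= 0.32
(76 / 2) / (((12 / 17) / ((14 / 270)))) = 2261 / 810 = 2.79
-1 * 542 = -542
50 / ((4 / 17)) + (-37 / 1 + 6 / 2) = 357 / 2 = 178.50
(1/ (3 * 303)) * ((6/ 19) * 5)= 10/ 5757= 0.00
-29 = -29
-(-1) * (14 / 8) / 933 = 7 / 3732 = 0.00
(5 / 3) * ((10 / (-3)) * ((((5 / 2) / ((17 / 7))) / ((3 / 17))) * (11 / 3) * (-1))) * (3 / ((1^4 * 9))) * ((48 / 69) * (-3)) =-154000 / 1863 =-82.66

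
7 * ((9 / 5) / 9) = 7 / 5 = 1.40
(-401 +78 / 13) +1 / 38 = -15009 / 38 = -394.97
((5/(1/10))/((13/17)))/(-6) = -425/39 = -10.90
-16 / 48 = -1 / 3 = -0.33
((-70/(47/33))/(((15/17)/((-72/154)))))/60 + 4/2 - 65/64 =21333/15040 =1.42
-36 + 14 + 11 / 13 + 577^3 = 2497300154 / 13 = 192100011.85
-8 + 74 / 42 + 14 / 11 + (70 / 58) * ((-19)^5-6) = -20019342188 / 6699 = -2988407.55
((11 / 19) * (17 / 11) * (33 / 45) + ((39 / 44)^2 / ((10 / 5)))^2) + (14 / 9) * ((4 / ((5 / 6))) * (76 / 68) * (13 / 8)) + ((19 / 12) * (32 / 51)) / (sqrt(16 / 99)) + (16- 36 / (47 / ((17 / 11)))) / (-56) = 38 * sqrt(11) / 51 + 337119962405621 / 23897935057920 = 16.58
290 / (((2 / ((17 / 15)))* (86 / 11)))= 5423 / 258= 21.02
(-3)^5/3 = -81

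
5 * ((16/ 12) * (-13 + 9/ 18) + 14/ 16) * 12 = -1895/ 2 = -947.50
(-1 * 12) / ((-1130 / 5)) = 6 / 113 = 0.05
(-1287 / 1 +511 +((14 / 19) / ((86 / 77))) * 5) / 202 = -631297 / 165034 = -3.83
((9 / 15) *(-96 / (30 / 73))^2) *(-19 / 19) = -4092672 / 125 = -32741.38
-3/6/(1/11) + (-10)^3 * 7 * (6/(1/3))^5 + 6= -13226975999.50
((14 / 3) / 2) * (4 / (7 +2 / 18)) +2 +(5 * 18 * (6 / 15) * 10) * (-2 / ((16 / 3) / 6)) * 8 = -103627 / 16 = -6476.69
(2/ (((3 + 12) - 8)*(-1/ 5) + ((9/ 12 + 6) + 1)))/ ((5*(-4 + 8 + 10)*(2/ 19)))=0.04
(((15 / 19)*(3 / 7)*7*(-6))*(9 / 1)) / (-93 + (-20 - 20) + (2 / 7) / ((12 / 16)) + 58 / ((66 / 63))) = 280665 / 169537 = 1.66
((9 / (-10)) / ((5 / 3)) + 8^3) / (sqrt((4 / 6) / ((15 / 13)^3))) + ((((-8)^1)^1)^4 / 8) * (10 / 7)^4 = 230157 * sqrt(130) / 3380 + 5120000 / 2401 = 2908.83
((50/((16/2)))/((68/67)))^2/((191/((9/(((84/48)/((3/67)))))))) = 1130625/24729152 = 0.05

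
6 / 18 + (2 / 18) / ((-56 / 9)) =53 / 168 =0.32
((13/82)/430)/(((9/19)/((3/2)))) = 247/211560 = 0.00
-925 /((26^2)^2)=-925 /456976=-0.00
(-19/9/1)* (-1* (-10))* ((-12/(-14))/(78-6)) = -95/378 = -0.25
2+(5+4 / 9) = 67 / 9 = 7.44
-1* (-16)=16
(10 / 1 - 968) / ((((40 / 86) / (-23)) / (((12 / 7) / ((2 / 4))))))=5684772 / 35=162422.06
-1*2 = -2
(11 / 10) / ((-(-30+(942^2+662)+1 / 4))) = -22 / 17759925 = -0.00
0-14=-14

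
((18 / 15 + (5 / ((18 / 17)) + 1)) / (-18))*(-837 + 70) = 477841 / 1620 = 294.96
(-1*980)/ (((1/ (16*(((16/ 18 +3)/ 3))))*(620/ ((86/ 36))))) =-589960/ 7533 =-78.32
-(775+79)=-854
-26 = -26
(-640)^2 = 409600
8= 8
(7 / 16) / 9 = 7 / 144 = 0.05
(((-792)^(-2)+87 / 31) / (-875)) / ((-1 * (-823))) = -54571999 / 14002963128000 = -0.00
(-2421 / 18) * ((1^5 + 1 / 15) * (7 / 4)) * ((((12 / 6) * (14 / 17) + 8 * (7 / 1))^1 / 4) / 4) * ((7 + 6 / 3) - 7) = -92267 / 51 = -1809.16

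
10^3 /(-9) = -1000 /9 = -111.11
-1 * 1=-1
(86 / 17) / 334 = 43 / 2839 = 0.02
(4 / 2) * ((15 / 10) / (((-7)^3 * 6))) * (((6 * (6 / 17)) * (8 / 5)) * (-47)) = 6768 / 29155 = 0.23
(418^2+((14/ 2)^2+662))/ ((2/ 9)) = 1578915/ 2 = 789457.50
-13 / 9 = -1.44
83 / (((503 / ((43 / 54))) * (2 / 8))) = 0.53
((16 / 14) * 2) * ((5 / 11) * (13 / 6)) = 520 / 231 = 2.25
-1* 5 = -5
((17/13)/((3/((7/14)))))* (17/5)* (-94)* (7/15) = -95081/2925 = -32.51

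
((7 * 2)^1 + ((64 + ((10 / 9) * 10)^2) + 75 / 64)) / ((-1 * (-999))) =1050427 / 5178816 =0.20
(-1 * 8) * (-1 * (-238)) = -1904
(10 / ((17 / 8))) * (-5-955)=-4517.65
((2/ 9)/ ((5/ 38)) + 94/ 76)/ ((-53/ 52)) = -130078/ 45315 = -2.87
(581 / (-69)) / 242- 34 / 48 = -16545 / 22264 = -0.74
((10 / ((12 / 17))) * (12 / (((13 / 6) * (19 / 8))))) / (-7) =-8160 / 1729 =-4.72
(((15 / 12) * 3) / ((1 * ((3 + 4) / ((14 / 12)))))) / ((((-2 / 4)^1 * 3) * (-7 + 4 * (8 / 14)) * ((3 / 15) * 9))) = 175 / 3564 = 0.05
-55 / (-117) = 55 / 117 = 0.47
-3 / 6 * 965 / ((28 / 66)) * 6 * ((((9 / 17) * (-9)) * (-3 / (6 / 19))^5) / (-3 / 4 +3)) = -2128987061685 / 1904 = -1118165473.57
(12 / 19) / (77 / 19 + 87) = 6 / 865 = 0.01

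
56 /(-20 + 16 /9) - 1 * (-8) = 202 /41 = 4.93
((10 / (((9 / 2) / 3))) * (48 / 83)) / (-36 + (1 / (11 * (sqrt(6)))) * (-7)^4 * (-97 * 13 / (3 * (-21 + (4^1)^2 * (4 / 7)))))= 6247549440 / 449111488922233 + 223804701120 * sqrt(6) / 449111488922233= 0.00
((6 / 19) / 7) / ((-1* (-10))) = 3 / 665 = 0.00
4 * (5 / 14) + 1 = 17 / 7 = 2.43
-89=-89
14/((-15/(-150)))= 140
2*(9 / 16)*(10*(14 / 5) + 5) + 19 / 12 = 929 / 24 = 38.71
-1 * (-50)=50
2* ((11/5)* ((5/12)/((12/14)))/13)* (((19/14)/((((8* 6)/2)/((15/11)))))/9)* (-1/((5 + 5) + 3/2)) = -95/775008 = -0.00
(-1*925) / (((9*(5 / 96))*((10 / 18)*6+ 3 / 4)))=-483.27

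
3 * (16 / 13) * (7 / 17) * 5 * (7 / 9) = 3920 / 663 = 5.91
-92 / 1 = -92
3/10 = 0.30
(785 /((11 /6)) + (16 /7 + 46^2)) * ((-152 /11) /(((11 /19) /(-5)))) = 2831366320 /9317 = 303892.49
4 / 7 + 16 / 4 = 32 / 7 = 4.57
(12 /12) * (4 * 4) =16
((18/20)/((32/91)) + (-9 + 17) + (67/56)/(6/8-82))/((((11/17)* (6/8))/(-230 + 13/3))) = -1963308801/400400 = -4903.37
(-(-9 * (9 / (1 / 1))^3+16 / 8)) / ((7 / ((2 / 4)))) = 937 / 2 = 468.50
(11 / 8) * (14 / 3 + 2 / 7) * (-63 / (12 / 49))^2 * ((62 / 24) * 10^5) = 232829471875 / 2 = 116414735937.50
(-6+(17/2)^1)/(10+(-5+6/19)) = 0.47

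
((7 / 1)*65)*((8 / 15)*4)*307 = 893984 / 3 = 297994.67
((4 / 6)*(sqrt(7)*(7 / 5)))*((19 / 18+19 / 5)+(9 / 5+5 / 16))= 35119*sqrt(7) / 5400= 17.21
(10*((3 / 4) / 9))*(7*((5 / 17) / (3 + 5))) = 175 / 816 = 0.21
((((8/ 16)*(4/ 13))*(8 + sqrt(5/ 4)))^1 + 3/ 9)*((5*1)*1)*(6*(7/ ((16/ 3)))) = 315*sqrt(5)/ 104 + 6405/ 104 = 68.36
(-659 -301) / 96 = -10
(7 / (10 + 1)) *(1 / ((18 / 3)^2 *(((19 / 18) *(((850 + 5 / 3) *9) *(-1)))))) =-1 / 457710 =-0.00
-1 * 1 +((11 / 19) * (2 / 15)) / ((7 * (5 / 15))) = -0.97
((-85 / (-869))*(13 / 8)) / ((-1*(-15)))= 221 / 20856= 0.01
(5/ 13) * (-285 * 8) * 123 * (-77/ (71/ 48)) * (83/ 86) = 215075044800/ 39689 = 5419008.91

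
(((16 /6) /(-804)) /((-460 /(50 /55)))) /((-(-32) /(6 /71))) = 1 /57769008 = 0.00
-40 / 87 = -0.46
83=83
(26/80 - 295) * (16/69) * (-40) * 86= 5406304/23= 235056.70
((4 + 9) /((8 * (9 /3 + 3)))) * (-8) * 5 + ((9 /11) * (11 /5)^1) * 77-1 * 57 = 2123 /30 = 70.77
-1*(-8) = 8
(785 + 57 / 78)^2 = 617372.84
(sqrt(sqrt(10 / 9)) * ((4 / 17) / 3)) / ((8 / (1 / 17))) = 10^(1 / 4) * sqrt(3) / 5202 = 0.00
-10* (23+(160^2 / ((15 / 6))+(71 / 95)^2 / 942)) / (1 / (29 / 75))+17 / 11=-27832116700804 / 701377875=-39682.06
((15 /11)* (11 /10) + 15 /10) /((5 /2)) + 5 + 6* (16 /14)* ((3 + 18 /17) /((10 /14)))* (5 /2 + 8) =35303 /85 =415.33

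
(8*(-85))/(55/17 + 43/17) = -5780/49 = -117.96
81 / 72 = 1.12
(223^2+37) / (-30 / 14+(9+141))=348362 / 1035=336.58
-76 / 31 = -2.45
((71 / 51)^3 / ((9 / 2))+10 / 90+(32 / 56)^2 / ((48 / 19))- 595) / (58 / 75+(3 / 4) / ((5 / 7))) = -3475782286100 / 10666334259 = -325.86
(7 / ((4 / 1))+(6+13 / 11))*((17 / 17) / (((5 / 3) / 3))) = 16.08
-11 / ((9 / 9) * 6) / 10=-11 / 60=-0.18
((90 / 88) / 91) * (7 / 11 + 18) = 9225 / 44044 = 0.21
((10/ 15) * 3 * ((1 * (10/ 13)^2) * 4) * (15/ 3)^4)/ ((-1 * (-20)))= 25000/ 169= 147.93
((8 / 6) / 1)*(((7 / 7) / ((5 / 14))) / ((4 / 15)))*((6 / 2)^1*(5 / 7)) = 30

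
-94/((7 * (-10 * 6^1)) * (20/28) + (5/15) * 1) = 282/899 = 0.31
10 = 10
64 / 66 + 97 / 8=13.09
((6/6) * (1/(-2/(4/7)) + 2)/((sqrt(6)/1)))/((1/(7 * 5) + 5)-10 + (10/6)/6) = -180 * sqrt(6)/2957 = -0.15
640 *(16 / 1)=10240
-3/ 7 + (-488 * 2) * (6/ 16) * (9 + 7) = -40995/ 7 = -5856.43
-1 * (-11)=11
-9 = -9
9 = 9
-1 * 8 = -8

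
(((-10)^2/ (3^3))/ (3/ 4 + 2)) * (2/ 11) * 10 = 8000/ 3267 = 2.45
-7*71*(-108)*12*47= 30273264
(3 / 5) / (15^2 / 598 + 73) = 0.01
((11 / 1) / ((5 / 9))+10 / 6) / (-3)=-322 / 45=-7.16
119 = 119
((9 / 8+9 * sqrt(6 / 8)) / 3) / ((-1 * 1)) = -3 * sqrt(3) / 2 - 3 / 8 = -2.97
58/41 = 1.41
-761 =-761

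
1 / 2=0.50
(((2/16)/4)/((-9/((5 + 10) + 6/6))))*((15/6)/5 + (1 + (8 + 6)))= -31/36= -0.86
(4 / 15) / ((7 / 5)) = 4 / 21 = 0.19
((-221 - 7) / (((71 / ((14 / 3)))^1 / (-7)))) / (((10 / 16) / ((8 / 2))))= 238336 / 355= 671.37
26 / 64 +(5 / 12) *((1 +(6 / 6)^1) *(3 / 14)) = 131 / 224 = 0.58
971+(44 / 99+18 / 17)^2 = 22783039 / 23409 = 973.26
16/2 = 8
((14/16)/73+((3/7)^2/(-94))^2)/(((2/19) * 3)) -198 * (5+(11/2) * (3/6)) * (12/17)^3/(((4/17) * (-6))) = 2053498989023323/5370934006704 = 382.34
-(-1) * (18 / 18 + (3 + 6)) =10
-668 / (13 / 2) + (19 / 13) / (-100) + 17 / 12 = -98833 / 975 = -101.37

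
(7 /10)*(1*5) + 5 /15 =23 /6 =3.83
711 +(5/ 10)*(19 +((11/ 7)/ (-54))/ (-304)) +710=328763243/ 229824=1430.50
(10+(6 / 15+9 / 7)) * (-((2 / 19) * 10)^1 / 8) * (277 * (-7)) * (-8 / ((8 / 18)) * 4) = -4078548 / 19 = -214660.42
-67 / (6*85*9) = -67 / 4590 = -0.01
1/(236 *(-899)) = -1/212164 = -0.00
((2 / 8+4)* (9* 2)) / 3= 51 / 2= 25.50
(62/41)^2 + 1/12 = 47809/20172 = 2.37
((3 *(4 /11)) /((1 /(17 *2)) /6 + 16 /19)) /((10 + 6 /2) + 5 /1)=2584 /36113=0.07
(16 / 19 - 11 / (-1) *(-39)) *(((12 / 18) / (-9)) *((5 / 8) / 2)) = 40675 / 4104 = 9.91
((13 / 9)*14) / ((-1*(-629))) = 182 / 5661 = 0.03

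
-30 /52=-15 /26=-0.58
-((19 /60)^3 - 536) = 115769141 /216000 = 535.97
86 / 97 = 0.89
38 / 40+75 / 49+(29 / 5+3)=2211 / 196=11.28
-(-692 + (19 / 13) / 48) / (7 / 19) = 8203991 / 4368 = 1878.20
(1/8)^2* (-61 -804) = -865/64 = -13.52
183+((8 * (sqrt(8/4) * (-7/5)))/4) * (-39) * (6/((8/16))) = 183+6552 * sqrt(2)/5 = 2036.19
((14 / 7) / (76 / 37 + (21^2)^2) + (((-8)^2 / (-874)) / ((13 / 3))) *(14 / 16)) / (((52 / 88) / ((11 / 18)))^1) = -73087985498 / 4782931278021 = -0.02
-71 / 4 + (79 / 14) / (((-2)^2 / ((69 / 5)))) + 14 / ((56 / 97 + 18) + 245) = 12677967 / 7158760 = 1.77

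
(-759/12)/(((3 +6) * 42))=-253/1512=-0.17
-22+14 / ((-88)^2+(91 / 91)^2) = -170376 / 7745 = -22.00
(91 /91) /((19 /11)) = 11 /19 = 0.58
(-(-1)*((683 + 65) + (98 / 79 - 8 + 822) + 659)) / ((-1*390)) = -58519 / 10270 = -5.70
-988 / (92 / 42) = -10374 / 23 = -451.04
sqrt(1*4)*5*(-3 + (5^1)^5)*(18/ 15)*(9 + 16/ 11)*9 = 38775240/ 11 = 3525021.82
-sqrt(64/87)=-8 *sqrt(87)/87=-0.86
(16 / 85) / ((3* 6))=8 / 765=0.01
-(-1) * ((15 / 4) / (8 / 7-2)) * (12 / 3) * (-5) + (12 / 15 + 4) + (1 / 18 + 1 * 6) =4426 / 45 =98.36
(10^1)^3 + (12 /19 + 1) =19031 /19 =1001.63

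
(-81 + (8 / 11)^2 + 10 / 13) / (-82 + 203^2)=-0.00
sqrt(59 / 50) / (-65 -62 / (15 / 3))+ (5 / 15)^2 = 1 / 9 -sqrt(118) / 774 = 0.10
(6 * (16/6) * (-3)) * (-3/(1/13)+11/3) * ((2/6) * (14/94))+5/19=226273/2679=84.46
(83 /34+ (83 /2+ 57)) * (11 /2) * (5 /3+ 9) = 100672 /17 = 5921.88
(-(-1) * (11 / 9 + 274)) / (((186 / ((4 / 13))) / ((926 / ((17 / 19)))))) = 87160676 / 184977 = 471.20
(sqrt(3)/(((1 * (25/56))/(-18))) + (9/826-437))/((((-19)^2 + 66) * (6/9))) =-1082859/705404-216 * sqrt(3)/1525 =-1.78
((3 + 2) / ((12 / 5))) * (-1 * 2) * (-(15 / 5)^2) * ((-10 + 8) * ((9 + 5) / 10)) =-105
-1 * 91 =-91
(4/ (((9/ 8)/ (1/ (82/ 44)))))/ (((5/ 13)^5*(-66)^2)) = 5940688/ 114159375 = 0.05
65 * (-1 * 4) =-260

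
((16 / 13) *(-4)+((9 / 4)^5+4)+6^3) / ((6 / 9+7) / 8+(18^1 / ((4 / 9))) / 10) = 54461115 / 1000064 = 54.46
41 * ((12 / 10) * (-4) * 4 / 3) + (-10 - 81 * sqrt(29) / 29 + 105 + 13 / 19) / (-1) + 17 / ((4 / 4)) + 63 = -26418 / 95 + 81 * sqrt(29) / 29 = -263.04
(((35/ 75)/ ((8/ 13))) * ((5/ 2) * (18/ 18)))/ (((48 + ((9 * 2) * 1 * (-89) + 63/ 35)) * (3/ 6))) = -0.00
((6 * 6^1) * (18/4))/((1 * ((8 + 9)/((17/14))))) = 11.57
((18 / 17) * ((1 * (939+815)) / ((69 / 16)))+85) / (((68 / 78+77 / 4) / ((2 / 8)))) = 7863141 / 1227349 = 6.41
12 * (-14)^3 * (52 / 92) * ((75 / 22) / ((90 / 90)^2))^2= -601965000 / 2783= -216300.75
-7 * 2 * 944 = -13216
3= 3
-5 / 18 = -0.28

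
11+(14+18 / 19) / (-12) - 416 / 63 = 3772 / 1197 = 3.15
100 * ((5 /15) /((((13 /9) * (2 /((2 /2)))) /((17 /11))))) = 2550 /143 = 17.83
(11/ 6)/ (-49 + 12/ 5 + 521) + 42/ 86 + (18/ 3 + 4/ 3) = 4789061/ 611976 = 7.83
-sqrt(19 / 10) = -1.38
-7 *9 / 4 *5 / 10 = -63 / 8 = -7.88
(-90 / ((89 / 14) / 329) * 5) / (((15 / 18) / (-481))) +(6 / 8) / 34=162705292107 / 12104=13442274.63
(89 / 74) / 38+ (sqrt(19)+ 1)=2901 / 2812+ sqrt(19)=5.39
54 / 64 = 27 / 32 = 0.84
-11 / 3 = -3.67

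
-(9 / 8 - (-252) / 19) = -2187 / 152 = -14.39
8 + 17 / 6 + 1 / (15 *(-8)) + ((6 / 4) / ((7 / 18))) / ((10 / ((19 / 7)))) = 23269 / 1960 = 11.87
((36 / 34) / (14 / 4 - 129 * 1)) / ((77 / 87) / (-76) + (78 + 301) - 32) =-238032 / 9789722629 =-0.00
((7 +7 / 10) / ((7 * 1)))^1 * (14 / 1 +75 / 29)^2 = 2544971 / 8410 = 302.61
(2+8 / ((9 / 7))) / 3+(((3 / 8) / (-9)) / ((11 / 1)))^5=3514694565887 / 1282388557824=2.74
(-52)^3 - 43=-140651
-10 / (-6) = 5 / 3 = 1.67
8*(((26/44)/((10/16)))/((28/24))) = 2496/385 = 6.48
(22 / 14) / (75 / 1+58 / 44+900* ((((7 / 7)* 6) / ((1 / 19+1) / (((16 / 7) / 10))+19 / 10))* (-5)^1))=-24926 / 64624441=-0.00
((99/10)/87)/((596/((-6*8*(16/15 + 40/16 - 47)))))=42999/108025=0.40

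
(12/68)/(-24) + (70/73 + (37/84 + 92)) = 19471117/208488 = 93.39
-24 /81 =-8 /27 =-0.30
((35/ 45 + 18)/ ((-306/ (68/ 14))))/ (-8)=169/ 4536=0.04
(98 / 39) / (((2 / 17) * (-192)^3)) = -833 / 276037632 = -0.00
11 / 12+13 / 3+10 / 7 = 187 / 28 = 6.68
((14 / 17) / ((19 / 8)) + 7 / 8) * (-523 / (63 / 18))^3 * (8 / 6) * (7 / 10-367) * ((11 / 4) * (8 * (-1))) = -3466170716912508 / 79135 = -43800729347.48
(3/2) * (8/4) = 3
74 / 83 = 0.89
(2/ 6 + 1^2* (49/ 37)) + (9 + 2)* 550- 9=670735/ 111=6042.66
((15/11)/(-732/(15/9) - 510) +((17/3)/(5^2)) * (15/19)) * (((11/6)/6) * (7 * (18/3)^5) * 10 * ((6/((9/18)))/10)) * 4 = 1521291456/10735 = 141713.22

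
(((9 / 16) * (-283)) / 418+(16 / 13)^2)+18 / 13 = 2846677 / 1130272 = 2.52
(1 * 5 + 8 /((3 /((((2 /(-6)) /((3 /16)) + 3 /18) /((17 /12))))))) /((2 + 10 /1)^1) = 301 /1836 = 0.16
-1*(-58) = 58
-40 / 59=-0.68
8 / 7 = 1.14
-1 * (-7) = 7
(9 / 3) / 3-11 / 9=-2 / 9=-0.22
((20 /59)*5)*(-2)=-200 /59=-3.39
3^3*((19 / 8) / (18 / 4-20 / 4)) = -513 / 4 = -128.25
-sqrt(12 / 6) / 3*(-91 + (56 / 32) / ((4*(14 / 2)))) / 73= 485*sqrt(2) / 1168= 0.59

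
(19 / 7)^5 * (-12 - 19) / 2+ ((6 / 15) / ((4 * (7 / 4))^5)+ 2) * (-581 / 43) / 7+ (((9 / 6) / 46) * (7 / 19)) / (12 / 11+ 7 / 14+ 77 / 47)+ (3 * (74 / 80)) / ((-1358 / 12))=-222836325253610861 / 97417941151020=-2287.43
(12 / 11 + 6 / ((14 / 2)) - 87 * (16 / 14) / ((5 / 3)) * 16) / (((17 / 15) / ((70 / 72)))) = -305615 / 374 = -817.15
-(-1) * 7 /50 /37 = 7 /1850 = 0.00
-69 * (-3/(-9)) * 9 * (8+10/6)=-2001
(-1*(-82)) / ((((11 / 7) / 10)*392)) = 205 / 154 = 1.33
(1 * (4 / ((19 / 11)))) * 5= 220 / 19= 11.58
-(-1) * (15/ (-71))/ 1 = -15/ 71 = -0.21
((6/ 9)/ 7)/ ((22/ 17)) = 0.07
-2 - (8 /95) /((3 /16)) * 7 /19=-2.17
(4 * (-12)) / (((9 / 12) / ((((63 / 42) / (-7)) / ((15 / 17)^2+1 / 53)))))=735216 / 42749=17.20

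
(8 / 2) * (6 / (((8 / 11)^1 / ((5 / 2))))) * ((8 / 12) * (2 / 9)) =110 / 9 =12.22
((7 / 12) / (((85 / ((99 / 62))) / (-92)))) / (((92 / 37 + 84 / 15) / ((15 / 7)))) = -0.27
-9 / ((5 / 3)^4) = -729 / 625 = -1.17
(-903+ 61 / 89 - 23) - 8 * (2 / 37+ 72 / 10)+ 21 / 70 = -32371739 / 32930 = -983.05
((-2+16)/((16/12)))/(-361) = -21/722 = -0.03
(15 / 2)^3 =3375 / 8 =421.88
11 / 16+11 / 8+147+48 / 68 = 40737 / 272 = 149.77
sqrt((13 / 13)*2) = sqrt(2) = 1.41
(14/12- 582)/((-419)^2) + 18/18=1049881/1053366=1.00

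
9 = 9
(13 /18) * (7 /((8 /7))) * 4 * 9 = 637 /4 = 159.25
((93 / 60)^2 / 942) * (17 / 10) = 0.00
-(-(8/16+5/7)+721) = -10077/14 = -719.79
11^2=121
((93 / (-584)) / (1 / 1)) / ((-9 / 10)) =155 / 876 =0.18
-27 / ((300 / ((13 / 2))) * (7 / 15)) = -351 / 280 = -1.25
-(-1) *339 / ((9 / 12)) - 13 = 439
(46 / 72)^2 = 529 / 1296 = 0.41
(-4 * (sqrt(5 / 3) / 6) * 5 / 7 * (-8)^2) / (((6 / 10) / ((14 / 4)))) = -1600 * sqrt(15) / 27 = -229.51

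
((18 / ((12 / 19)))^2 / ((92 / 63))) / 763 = 29241 / 40112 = 0.73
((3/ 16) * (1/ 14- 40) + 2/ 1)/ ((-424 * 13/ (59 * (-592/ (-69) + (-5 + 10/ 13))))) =282865411/ 1107515136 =0.26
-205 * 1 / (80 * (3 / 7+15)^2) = -2009 / 186624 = -0.01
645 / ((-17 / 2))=-1290 / 17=-75.88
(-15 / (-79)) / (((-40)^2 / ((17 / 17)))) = 3 / 25280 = 0.00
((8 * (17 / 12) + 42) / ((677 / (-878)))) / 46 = -70240 / 46713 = -1.50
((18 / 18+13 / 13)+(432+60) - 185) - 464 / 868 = 66937 / 217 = 308.47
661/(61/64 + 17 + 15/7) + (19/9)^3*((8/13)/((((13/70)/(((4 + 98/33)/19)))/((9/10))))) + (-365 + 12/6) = -433561225739/1355662737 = -319.81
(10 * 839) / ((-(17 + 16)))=-8390 / 33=-254.24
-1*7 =-7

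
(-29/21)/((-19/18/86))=14964/133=112.51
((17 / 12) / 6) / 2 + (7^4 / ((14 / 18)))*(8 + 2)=4445297 / 144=30870.12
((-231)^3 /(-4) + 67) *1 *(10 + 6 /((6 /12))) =135593249 /2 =67796624.50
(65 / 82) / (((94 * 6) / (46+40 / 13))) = 1595 / 23124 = 0.07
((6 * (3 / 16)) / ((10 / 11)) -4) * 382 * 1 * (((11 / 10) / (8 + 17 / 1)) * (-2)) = 464321 / 5000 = 92.86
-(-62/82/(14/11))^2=-116281/329476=-0.35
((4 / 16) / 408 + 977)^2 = 2542318636225 / 2663424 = 954530.20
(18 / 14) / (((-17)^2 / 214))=1926 / 2023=0.95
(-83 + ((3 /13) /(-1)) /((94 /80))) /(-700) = 50833 /427700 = 0.12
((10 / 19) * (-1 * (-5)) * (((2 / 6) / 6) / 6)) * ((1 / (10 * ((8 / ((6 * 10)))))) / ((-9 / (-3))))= 25 / 4104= 0.01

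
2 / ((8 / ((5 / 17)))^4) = 625 / 171051008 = 0.00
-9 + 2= -7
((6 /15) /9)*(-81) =-18 /5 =-3.60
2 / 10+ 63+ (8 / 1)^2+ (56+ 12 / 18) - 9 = 2623 / 15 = 174.87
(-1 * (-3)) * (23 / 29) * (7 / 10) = 483 / 290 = 1.67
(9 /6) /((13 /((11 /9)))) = 11 /78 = 0.14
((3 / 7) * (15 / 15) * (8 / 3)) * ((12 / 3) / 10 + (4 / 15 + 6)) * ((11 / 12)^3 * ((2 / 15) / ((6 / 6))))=1331 / 1701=0.78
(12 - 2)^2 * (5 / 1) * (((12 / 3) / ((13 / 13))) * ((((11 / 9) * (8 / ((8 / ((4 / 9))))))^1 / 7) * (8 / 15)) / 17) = 140800 / 28917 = 4.87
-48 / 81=-16 / 27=-0.59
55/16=3.44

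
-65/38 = -1.71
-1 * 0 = 0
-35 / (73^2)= -35 / 5329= -0.01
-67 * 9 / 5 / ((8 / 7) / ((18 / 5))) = -37989 / 100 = -379.89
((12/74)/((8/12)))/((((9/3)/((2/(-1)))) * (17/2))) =-12/629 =-0.02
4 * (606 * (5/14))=6060/7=865.71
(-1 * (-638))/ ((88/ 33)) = 957/ 4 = 239.25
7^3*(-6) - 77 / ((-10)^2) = -205877 / 100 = -2058.77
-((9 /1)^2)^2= -6561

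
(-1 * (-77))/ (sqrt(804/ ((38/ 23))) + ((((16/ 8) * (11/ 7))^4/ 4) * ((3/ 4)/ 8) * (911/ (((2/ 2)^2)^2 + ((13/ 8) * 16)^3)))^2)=-3296354048860822391952663184608192/ 1483120006165644239274520564262760557 + 12351318059362547705114564581773312 * sqrt(175674)/ 1483120006165644239274520564262760557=3.49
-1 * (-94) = 94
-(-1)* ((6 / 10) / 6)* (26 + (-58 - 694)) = -363 / 5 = -72.60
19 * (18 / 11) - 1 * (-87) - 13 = 1156 / 11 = 105.09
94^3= 830584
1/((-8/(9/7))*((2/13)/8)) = -8.36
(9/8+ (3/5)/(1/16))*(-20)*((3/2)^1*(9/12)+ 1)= -7293/16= -455.81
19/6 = 3.17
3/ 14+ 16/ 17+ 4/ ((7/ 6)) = 1091/ 238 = 4.58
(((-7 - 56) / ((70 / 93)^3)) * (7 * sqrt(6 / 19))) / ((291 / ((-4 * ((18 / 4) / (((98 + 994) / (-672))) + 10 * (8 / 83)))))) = -2350331154 * sqrt(114) / 1740022375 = -14.42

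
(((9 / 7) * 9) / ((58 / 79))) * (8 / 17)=25596 / 3451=7.42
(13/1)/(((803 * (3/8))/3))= 104/803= 0.13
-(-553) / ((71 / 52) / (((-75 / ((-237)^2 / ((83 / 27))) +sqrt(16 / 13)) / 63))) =-107900 / 4088961 +1264* sqrt(13) / 639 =7.11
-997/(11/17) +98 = -15871/11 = -1442.82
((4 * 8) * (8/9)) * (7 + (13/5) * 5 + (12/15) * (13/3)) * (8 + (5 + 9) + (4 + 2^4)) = 1261568/45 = 28034.84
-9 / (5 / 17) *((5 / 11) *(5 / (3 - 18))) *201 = 10251 / 11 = 931.91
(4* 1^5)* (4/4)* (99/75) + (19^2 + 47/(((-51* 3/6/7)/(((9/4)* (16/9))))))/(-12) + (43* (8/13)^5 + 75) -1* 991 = -5298510341663/5680782900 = -932.71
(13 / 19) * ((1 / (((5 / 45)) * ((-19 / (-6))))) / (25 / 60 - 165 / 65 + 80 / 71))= -7775352 / 3978581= -1.95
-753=-753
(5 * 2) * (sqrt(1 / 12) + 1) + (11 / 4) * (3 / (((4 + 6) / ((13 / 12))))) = 5 * sqrt(3) / 3 + 1743 / 160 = 13.78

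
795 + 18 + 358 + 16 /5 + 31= 6026 /5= 1205.20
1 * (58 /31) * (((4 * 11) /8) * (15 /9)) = 1595 /93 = 17.15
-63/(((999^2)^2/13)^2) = -1183/110225327118882669776889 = -0.00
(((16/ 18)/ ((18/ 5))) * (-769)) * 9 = -1708.89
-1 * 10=-10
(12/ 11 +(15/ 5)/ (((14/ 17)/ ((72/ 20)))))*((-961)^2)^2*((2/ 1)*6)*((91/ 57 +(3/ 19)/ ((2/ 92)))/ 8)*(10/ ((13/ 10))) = 23555528473012386450/ 19019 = 1238526130343992.14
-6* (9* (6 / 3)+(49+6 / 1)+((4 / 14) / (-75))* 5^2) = -3062 / 7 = -437.43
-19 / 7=-2.71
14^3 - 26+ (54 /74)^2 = 3721671 /1369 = 2718.53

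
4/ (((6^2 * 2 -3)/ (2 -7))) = -0.29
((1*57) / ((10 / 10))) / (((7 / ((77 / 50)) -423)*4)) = -627 / 18412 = -0.03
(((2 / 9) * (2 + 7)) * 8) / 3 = 16 / 3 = 5.33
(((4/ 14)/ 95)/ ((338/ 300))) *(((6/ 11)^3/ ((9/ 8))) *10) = 115200/ 29916887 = 0.00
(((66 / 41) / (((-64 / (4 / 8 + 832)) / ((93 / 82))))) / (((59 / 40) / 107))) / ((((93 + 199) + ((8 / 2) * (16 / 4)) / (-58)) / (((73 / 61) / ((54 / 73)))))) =-1043166431395 / 109188938112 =-9.55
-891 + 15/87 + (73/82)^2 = -173553275/194996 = -890.04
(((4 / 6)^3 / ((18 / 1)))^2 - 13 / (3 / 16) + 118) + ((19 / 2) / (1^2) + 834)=105363131 / 118098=892.17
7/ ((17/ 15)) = 105/ 17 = 6.18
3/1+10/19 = 67/19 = 3.53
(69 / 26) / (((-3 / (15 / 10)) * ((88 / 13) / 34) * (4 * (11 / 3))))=-3519 / 7744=-0.45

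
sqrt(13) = 3.61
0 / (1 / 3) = 0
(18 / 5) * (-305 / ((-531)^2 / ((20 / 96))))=-305 / 375948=-0.00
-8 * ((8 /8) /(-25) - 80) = 640.32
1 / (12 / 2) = 1 / 6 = 0.17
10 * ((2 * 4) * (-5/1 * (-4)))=1600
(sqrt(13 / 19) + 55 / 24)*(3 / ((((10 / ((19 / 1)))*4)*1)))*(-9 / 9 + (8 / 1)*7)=33*sqrt(247) / 8 + 11495 / 64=244.44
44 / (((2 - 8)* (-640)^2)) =-11 / 614400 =-0.00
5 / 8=0.62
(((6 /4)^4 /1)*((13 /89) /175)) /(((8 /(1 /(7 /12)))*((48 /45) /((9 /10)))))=85293 /111641600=0.00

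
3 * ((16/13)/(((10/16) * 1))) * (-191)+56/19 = -1389896/1235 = -1125.42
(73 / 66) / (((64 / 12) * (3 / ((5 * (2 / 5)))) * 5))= 73 / 2640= 0.03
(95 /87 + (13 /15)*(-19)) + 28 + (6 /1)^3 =228.63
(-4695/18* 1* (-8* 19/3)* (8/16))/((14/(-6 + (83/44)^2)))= -140557345/121968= -1152.41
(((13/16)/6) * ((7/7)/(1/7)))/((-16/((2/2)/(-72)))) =91/110592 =0.00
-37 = -37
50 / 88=25 / 44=0.57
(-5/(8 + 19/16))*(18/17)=-0.58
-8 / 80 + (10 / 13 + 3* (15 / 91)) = 1059 / 910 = 1.16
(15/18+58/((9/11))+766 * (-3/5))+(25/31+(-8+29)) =-1021339/2790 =-366.07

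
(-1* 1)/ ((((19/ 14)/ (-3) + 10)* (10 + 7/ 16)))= -672/ 66967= -0.01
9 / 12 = 3 / 4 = 0.75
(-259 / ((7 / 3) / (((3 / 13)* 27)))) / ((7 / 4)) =-35964 / 91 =-395.21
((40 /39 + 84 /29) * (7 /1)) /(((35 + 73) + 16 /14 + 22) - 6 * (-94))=108682 /2751723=0.04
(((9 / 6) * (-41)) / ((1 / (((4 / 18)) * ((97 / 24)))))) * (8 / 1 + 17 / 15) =-544849 / 1080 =-504.49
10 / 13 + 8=114 / 13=8.77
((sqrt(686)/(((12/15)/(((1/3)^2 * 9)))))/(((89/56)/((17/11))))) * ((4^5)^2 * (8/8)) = 8734638080 * sqrt(14)/979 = 33383067.51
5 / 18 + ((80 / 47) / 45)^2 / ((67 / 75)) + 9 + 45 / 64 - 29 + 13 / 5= -20993805583 / 1278745920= -16.42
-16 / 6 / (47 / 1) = -8 / 141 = -0.06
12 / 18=2 / 3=0.67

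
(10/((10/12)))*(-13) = -156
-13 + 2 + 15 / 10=-19 / 2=-9.50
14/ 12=7/ 6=1.17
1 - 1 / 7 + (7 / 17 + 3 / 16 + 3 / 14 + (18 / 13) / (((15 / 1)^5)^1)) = 3489163183 / 2088450000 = 1.67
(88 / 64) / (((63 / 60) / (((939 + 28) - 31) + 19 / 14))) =721765 / 588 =1227.49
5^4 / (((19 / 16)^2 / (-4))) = -640000 / 361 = -1772.85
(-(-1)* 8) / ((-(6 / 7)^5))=-16807 / 972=-17.29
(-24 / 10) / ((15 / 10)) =-8 / 5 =-1.60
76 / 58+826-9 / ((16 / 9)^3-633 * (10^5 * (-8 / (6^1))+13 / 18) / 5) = 2952325347366022 / 3568582657919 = 827.31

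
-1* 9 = -9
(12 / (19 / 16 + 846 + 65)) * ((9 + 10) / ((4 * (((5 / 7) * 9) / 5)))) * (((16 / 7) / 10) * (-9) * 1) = -2432 / 24325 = -0.10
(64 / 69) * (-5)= -320 / 69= -4.64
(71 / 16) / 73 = 71 / 1168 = 0.06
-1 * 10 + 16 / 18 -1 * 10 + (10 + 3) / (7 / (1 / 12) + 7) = -1195 / 63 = -18.97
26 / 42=13 / 21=0.62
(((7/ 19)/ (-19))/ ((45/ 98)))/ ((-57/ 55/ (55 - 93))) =-15092/ 9747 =-1.55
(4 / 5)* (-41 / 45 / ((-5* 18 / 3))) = 82 / 3375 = 0.02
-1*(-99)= 99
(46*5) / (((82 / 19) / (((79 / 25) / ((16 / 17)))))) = 586891 / 3280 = 178.93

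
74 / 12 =37 / 6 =6.17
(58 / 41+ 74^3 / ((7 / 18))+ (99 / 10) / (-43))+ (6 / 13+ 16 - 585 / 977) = 1633296372866157 / 1567430410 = 1042021.62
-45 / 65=-9 / 13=-0.69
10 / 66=5 / 33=0.15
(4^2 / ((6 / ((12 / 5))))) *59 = 1888 / 5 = 377.60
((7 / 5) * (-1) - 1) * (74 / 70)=-444 / 175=-2.54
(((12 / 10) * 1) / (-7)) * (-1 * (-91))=-78 / 5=-15.60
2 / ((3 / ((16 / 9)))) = 32 / 27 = 1.19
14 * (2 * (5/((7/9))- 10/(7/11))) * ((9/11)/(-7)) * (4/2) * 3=14040/77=182.34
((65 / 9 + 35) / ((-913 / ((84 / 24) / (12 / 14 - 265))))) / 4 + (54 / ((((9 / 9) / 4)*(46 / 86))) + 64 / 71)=20083030710335 / 49621098978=404.73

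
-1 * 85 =-85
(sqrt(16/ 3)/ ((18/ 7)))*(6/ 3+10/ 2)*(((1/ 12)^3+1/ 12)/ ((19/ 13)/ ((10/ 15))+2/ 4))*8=2639*sqrt(3)/ 2916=1.57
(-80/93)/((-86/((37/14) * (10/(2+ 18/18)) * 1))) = 7400/83979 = 0.09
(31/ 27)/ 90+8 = 8.01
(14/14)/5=0.20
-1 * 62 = -62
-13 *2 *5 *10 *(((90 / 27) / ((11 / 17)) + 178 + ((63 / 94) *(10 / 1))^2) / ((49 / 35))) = -108066536500 / 510279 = -211779.31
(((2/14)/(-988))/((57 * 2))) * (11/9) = -0.00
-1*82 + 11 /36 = -2941 /36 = -81.69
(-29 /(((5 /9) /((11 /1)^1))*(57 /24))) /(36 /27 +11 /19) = -68904 /545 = -126.43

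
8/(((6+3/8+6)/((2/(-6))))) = -64/297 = -0.22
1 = 1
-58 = -58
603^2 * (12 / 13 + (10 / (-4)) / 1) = -14907969 / 26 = -573383.42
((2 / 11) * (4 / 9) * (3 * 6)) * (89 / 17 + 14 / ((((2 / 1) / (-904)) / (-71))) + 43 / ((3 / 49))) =654539.01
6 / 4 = 3 / 2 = 1.50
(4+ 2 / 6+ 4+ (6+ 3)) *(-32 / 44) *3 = -416 / 11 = -37.82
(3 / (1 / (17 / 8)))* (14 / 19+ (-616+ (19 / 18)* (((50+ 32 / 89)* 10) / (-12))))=-113762385 / 27056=-4204.70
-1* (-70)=70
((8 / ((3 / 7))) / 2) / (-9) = -28 / 27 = -1.04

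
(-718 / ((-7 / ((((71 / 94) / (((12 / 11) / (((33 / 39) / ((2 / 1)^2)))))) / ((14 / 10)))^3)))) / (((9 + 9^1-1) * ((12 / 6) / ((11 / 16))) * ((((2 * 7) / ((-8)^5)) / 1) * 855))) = -62597688916534475 / 9628809732871763616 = -0.01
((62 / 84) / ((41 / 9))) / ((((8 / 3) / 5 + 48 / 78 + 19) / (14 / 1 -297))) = -5132205 / 2255246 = -2.28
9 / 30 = 3 / 10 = 0.30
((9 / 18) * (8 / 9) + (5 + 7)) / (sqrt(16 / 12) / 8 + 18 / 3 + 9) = 8960 / 10799 - 448 * sqrt(3) / 97191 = 0.82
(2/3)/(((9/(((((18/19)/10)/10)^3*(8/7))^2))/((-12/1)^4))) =816293376/562804728759765625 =0.00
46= 46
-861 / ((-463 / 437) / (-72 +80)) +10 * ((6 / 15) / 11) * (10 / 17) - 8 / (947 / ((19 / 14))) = 3731450837812 / 573945449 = 6501.40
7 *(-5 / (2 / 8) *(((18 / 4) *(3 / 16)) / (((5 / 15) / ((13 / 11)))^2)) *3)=-4312035 / 968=-4454.58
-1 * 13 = -13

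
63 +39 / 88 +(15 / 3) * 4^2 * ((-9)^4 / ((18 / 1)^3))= 13503 / 88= 153.44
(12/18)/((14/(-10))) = -10/21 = -0.48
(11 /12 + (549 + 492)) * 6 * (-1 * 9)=-112527 /2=-56263.50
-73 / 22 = -3.32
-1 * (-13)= 13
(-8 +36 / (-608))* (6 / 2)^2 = -11025 / 152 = -72.53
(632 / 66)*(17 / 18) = 2686 / 297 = 9.04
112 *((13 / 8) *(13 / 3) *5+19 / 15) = 20426 / 5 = 4085.20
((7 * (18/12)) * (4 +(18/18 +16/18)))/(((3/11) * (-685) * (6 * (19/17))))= -0.05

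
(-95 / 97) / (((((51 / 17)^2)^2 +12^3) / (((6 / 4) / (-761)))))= 95 / 89023302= 0.00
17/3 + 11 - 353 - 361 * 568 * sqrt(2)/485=-205048 * sqrt(2)/485 - 1009/3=-934.23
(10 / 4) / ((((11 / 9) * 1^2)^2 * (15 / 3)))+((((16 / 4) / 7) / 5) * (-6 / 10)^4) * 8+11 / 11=1.45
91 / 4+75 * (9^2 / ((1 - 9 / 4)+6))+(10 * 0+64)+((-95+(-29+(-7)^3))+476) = 104477 / 76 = 1374.70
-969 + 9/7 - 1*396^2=-1104486/7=-157783.71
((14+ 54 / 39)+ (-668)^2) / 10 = 2900556 / 65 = 44623.94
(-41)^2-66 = 1615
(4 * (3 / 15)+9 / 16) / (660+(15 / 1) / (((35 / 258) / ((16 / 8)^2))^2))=5341 / 53708352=0.00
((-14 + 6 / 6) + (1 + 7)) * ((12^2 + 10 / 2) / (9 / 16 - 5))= 11920 / 71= 167.89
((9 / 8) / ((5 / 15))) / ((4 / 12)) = 81 / 8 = 10.12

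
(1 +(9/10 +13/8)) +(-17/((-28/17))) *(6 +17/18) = 47377/630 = 75.20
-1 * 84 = -84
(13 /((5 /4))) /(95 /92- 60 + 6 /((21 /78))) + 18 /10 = 179119 /118115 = 1.52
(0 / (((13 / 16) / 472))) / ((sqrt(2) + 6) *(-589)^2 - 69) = 0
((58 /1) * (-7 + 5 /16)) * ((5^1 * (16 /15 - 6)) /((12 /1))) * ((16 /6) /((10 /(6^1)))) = 114811 /90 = 1275.68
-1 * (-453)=453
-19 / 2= -9.50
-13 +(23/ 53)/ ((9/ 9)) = -666/ 53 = -12.57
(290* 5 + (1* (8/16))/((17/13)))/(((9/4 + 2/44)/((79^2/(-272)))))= -3385386763/233512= -14497.70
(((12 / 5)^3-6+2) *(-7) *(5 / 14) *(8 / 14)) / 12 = -614 / 525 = -1.17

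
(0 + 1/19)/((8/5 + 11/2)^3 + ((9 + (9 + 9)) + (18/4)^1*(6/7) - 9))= 7000/50509163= 0.00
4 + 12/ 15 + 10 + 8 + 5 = 139/ 5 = 27.80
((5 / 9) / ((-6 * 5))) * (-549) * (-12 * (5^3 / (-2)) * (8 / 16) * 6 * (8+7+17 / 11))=378477.27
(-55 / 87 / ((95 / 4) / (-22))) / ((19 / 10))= 9680 / 31407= 0.31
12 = 12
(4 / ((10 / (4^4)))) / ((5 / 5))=512 / 5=102.40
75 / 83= 0.90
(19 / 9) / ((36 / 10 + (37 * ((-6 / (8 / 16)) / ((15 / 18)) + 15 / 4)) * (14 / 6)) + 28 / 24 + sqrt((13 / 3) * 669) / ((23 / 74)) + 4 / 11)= -70229627380 / 29324507049273 - 82376800 * sqrt(2899) / 9774835683091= -0.00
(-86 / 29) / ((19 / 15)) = -1290 / 551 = -2.34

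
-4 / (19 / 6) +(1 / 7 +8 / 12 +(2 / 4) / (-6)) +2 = 2335 / 1596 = 1.46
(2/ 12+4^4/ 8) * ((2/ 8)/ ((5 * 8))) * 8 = 193/ 120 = 1.61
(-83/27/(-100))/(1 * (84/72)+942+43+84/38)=1577/50703750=0.00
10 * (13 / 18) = 65 / 9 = 7.22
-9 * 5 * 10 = -450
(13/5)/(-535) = -13/2675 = -0.00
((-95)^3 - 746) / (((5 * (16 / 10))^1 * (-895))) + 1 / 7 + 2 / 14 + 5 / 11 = 66483437 / 551320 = 120.59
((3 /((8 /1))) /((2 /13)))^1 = 39 /16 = 2.44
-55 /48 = -1.15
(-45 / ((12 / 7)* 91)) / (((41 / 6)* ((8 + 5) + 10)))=-45 / 24518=-0.00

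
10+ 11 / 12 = 131 / 12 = 10.92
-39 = -39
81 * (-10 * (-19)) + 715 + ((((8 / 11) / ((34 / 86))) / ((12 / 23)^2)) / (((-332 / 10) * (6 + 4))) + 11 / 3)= 18001605557 / 1117512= 16108.65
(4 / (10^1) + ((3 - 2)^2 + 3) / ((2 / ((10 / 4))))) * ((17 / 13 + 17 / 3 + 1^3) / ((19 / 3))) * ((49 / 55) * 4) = 1645812 / 67925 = 24.23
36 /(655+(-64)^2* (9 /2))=36 /19087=0.00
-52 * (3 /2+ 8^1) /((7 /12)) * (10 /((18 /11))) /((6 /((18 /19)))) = -5720 /7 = -817.14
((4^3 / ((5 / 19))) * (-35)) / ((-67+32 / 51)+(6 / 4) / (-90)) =8682240 / 67717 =128.21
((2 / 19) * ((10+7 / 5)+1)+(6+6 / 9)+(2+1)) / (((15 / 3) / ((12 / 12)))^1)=3127 / 1425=2.19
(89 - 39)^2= 2500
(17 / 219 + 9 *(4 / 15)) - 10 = -7.52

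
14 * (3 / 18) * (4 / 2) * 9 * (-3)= -126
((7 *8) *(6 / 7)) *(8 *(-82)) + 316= -31172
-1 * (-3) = 3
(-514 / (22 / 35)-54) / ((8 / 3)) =-28767 / 88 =-326.90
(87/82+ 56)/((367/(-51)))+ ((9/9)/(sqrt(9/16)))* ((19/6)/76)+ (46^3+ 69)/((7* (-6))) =-630269629/270846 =-2327.04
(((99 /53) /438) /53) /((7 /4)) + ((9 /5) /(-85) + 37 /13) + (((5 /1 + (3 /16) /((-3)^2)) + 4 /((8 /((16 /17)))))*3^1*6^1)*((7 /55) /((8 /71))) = 114.48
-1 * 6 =-6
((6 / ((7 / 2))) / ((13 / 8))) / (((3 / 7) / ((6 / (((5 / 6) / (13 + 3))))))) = 283.57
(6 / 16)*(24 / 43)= 9 / 43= 0.21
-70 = -70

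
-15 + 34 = 19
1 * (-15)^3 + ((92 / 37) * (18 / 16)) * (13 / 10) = -2494809 / 740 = -3371.36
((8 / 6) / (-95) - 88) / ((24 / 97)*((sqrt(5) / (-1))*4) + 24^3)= -0.01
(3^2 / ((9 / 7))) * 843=5901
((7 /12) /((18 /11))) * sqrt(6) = 77 * sqrt(6) /216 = 0.87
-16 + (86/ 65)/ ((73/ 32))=-73168/ 4745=-15.42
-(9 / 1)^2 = -81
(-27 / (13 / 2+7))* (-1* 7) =14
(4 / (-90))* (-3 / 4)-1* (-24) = 721 / 30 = 24.03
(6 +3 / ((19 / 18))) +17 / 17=187 / 19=9.84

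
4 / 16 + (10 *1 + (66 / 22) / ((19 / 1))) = 791 / 76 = 10.41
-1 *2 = -2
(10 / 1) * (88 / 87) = 880 / 87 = 10.11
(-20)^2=400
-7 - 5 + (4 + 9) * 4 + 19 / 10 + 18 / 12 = 217 / 5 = 43.40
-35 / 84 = -5 / 12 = -0.42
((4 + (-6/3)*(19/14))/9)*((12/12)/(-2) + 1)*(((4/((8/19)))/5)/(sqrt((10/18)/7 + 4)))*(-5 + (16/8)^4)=627*sqrt(1799)/35980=0.74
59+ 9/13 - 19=529/13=40.69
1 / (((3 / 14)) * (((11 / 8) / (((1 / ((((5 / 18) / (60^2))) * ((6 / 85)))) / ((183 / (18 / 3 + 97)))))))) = 235334400 / 671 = 350721.91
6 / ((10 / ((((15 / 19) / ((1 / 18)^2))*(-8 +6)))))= -5832 / 19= -306.95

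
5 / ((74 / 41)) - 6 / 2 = -17 / 74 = -0.23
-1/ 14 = -0.07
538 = 538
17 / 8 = 2.12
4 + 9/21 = 31/7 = 4.43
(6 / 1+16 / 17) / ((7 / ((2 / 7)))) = 236 / 833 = 0.28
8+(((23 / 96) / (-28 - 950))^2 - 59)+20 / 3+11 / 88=-389694536687 / 8814956544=-44.21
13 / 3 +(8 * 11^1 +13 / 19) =5302 / 57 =93.02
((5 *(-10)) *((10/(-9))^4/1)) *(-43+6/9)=63500000/19683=3226.13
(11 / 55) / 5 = 1 / 25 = 0.04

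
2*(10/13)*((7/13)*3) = 420/169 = 2.49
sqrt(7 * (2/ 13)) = sqrt(182)/ 13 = 1.04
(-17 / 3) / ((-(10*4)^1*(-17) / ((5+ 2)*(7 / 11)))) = -49 / 1320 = -0.04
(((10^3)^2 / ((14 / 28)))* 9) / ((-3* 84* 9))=-500000 / 63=-7936.51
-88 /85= -1.04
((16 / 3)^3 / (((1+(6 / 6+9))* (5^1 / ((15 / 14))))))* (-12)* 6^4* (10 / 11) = -35389440 / 847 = -41782.10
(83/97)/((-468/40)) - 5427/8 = -61597663/90792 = -678.45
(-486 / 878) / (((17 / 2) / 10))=-0.65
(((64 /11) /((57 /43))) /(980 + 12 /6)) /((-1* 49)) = -1376 /15084993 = -0.00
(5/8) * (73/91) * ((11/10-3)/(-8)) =1387/11648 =0.12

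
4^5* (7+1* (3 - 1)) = 9216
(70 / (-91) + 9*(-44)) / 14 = -2579 / 91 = -28.34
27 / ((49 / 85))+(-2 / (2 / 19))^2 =19984 / 49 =407.84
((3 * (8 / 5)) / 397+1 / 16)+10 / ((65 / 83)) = 5302957 / 412880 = 12.84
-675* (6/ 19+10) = -6963.16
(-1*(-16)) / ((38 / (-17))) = -136 / 19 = -7.16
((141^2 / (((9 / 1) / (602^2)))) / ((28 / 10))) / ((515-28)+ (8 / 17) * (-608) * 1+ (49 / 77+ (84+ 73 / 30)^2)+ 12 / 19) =130608169857000 / 3505077271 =37262.57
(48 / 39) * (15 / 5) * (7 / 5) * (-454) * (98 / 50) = -7474656 / 1625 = -4599.79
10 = 10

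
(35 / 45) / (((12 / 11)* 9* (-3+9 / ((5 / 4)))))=55 / 2916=0.02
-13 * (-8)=104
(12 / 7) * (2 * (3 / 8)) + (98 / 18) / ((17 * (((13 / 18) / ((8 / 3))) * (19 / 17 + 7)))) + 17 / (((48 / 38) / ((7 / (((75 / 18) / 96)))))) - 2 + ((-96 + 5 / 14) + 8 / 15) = 1954227481 / 941850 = 2074.88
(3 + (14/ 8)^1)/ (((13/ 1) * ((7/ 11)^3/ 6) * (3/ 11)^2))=3059969/ 26754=114.37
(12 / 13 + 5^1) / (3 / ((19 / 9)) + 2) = 1463 / 845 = 1.73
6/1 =6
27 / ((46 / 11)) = 297 / 46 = 6.46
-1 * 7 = -7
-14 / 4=-7 / 2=-3.50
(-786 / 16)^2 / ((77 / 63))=1974.49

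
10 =10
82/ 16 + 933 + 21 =7673/ 8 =959.12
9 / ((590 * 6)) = 3 / 1180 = 0.00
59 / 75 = 0.79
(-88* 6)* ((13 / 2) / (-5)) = 3432 / 5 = 686.40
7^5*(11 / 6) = 184877 / 6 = 30812.83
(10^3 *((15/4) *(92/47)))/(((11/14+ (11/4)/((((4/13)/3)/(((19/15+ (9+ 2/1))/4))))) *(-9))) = -32200000/3277263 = -9.83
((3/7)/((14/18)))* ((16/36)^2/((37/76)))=1216/5439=0.22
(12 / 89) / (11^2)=12 / 10769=0.00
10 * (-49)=-490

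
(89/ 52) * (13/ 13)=89/ 52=1.71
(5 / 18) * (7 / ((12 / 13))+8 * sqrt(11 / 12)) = 455 / 216+10 * sqrt(33) / 27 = 4.23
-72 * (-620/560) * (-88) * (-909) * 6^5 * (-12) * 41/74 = -329664626533.81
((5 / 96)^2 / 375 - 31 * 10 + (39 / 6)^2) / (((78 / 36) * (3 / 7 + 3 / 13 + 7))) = -259096313 / 16058880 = -16.13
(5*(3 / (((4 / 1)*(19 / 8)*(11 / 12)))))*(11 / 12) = 1.58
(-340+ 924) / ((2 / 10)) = 2920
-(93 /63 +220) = -4651 /21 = -221.48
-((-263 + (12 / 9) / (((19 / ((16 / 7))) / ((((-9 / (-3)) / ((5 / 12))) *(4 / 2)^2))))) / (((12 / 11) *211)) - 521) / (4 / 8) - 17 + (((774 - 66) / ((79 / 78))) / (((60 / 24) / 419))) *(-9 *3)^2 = 5680544644295081 / 66509310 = 85409766.61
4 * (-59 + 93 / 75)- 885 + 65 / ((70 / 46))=-1073.33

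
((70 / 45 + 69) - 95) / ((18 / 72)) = -97.78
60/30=2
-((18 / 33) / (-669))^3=8 / 14760213677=0.00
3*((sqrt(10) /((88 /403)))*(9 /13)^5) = 5491557*sqrt(10) /2513368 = 6.91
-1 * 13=-13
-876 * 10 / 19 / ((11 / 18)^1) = -754.45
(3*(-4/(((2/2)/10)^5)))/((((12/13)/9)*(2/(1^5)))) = -5850000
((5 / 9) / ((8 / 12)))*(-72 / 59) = -60 / 59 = -1.02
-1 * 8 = -8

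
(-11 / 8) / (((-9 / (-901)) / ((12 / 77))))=-901 / 42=-21.45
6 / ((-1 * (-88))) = 3 / 44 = 0.07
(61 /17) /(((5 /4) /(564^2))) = 77615424 /85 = 913122.64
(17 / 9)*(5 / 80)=17 / 144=0.12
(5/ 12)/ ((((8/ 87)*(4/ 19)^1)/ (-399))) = -1099245/ 128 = -8587.85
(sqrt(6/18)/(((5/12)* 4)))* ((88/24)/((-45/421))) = -4631* sqrt(3)/675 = -11.88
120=120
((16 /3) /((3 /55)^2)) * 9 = 48400 /3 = 16133.33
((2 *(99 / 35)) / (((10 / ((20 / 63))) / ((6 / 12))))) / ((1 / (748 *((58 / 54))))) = 477224 / 6615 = 72.14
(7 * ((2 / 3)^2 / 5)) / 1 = 28 / 45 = 0.62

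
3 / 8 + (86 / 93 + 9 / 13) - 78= -76.01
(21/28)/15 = 1/20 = 0.05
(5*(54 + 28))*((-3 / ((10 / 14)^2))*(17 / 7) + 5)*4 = -76096 / 5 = -15219.20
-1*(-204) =204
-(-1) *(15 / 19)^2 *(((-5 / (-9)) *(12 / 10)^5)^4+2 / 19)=98037405571986 / 41864013671875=2.34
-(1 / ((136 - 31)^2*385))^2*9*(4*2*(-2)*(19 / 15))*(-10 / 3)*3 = -0.00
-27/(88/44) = -27/2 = -13.50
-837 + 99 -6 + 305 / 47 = -34663 / 47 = -737.51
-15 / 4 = -3.75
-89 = -89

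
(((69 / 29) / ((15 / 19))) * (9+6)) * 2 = 2622 / 29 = 90.41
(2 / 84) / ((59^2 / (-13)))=-13 / 146202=-0.00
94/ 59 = 1.59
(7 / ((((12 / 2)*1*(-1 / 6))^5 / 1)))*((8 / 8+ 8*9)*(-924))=472164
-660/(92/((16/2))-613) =1.10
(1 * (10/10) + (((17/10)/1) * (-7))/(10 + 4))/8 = 3/160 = 0.02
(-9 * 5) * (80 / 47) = -76.60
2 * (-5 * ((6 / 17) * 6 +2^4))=-3080 / 17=-181.18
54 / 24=9 / 4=2.25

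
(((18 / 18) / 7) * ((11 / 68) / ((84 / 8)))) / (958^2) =11 / 4586984472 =0.00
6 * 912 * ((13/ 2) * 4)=142272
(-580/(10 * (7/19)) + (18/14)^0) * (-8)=8760/7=1251.43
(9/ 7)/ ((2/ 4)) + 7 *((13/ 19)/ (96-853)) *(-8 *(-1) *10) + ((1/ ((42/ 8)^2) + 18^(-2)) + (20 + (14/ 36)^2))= 2541003715/ 114172254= 22.26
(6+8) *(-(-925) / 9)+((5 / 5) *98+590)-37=18809 / 9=2089.89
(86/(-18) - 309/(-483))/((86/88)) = -263824/62307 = -4.23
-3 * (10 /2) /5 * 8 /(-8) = 3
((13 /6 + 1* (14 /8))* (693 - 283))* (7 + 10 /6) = 125255 /9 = 13917.22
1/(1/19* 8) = 19/8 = 2.38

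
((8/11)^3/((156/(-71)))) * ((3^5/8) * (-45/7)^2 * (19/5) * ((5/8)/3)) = -147513150/847847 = -173.99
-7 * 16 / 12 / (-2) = 14 / 3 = 4.67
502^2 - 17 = 251987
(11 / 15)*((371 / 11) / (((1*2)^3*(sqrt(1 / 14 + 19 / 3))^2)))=2597 / 5380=0.48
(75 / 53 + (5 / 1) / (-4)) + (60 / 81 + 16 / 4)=28081 / 5724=4.91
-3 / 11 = -0.27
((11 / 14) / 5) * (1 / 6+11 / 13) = 869 / 5460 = 0.16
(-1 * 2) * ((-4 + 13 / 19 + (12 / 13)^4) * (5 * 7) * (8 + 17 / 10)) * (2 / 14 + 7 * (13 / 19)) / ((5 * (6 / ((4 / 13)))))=59617202592 / 670183865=88.96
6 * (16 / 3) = 32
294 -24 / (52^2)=99369 / 338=293.99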